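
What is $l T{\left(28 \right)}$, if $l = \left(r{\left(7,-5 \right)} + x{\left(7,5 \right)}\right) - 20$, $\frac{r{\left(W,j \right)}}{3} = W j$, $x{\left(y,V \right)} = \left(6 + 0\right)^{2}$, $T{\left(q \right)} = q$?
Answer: $-2492$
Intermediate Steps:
$x{\left(y,V \right)} = 36$ ($x{\left(y,V \right)} = 6^{2} = 36$)
$r{\left(W,j \right)} = 3 W j$
$l = -89$ ($l = \left(3 \cdot 7 \left(-5\right) + 36\right) - 20 = \left(-105 + 36\right) - 20 = -69 - 20 = -89$)
$l T{\left(28 \right)} = \left(-89\right) 28 = -2492$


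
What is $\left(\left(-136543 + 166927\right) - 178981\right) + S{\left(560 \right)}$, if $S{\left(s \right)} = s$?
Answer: $-148037$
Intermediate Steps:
$\left(\left(-136543 + 166927\right) - 178981\right) + S{\left(560 \right)} = \left(\left(-136543 + 166927\right) - 178981\right) + 560 = \left(30384 - 178981\right) + 560 = -148597 + 560 = -148037$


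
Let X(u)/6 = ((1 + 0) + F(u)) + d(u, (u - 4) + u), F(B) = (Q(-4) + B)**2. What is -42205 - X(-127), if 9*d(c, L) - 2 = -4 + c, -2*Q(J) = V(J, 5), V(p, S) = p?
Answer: -135875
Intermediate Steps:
Q(J) = -J/2
d(c, L) = -2/9 + c/9 (d(c, L) = 2/9 + (-4 + c)/9 = 2/9 + (-4/9 + c/9) = -2/9 + c/9)
F(B) = (2 + B)**2 (F(B) = (-1/2*(-4) + B)**2 = (2 + B)**2)
X(u) = 14/3 + 6*(2 + u)**2 + 2*u/3 (X(u) = 6*(((1 + 0) + (2 + u)**2) + (-2/9 + u/9)) = 6*((1 + (2 + u)**2) + (-2/9 + u/9)) = 6*(7/9 + (2 + u)**2 + u/9) = 14/3 + 6*(2 + u)**2 + 2*u/3)
-42205 - X(-127) = -42205 - (86/3 + 6*(-127)**2 + (74/3)*(-127)) = -42205 - (86/3 + 6*16129 - 9398/3) = -42205 - (86/3 + 96774 - 9398/3) = -42205 - 1*93670 = -42205 - 93670 = -135875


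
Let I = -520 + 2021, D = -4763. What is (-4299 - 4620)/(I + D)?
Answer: 8919/3262 ≈ 2.7342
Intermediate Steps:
I = 1501
(-4299 - 4620)/(I + D) = (-4299 - 4620)/(1501 - 4763) = -8919/(-3262) = -8919*(-1/3262) = 8919/3262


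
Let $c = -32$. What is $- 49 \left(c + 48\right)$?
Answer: $-784$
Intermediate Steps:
$- 49 \left(c + 48\right) = - 49 \left(-32 + 48\right) = \left(-49\right) 16 = -784$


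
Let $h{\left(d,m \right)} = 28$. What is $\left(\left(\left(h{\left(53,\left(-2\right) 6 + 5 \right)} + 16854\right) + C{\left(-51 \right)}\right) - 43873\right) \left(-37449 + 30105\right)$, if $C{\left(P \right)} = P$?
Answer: $198596448$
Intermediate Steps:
$\left(\left(\left(h{\left(53,\left(-2\right) 6 + 5 \right)} + 16854\right) + C{\left(-51 \right)}\right) - 43873\right) \left(-37449 + 30105\right) = \left(\left(\left(28 + 16854\right) - 51\right) - 43873\right) \left(-37449 + 30105\right) = \left(\left(16882 - 51\right) - 43873\right) \left(-7344\right) = \left(16831 - 43873\right) \left(-7344\right) = \left(-27042\right) \left(-7344\right) = 198596448$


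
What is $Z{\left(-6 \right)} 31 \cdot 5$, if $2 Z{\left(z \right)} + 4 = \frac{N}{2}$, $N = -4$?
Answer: $-465$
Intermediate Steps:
$Z{\left(z \right)} = -3$ ($Z{\left(z \right)} = -2 + \frac{\left(-4\right) \frac{1}{2}}{2} = -2 + \frac{1}{2} \left(-2\right) = -2 - 1 = -3$)
$Z{\left(-6 \right)} 31 \cdot 5 = \left(-3\right) 31 \cdot 5 = \left(-93\right) 5 = -465$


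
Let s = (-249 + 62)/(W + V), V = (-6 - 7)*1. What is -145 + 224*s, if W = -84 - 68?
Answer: 1633/15 ≈ 108.87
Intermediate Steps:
V = -13 (V = -13*1 = -13)
W = -152
s = 17/15 (s = (-249 + 62)/(-152 - 13) = -187/(-165) = -187*(-1/165) = 17/15 ≈ 1.1333)
-145 + 224*s = -145 + 224*(17/15) = -145 + 3808/15 = 1633/15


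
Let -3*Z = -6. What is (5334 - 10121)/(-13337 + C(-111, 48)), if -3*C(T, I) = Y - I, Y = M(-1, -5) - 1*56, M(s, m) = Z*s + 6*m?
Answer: 14361/39875 ≈ 0.36015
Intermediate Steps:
Z = 2 (Z = -⅓*(-6) = 2)
M(s, m) = 2*s + 6*m
Y = -88 (Y = (2*(-1) + 6*(-5)) - 1*56 = (-2 - 30) - 56 = -32 - 56 = -88)
C(T, I) = 88/3 + I/3 (C(T, I) = -(-88 - I)/3 = 88/3 + I/3)
(5334 - 10121)/(-13337 + C(-111, 48)) = (5334 - 10121)/(-13337 + (88/3 + (⅓)*48)) = -4787/(-13337 + (88/3 + 16)) = -4787/(-13337 + 136/3) = -4787/(-39875/3) = -4787*(-3/39875) = 14361/39875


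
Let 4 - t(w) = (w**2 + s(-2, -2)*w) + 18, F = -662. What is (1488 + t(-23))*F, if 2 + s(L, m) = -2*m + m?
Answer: -625590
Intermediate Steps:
s(L, m) = -2 - m (s(L, m) = -2 + (-2*m + m) = -2 - m)
t(w) = -14 - w**2 (t(w) = 4 - ((w**2 + (-2 - 1*(-2))*w) + 18) = 4 - ((w**2 + (-2 + 2)*w) + 18) = 4 - ((w**2 + 0*w) + 18) = 4 - ((w**2 + 0) + 18) = 4 - (w**2 + 18) = 4 - (18 + w**2) = 4 + (-18 - w**2) = -14 - w**2)
(1488 + t(-23))*F = (1488 + (-14 - 1*(-23)**2))*(-662) = (1488 + (-14 - 1*529))*(-662) = (1488 + (-14 - 529))*(-662) = (1488 - 543)*(-662) = 945*(-662) = -625590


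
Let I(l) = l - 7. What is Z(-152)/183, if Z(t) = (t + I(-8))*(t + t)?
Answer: 50768/183 ≈ 277.42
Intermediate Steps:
I(l) = -7 + l
Z(t) = 2*t*(-15 + t) (Z(t) = (t + (-7 - 8))*(t + t) = (t - 15)*(2*t) = (-15 + t)*(2*t) = 2*t*(-15 + t))
Z(-152)/183 = (2*(-152)*(-15 - 152))/183 = (2*(-152)*(-167))*(1/183) = 50768*(1/183) = 50768/183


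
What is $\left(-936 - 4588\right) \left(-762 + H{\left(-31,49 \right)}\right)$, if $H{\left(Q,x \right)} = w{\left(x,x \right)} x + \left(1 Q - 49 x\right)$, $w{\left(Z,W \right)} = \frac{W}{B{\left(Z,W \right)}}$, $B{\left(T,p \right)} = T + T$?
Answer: $17508318$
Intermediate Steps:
$B{\left(T,p \right)} = 2 T$
$w{\left(Z,W \right)} = \frac{W}{2 Z}$
$H{\left(Q,x \right)} = Q - \frac{97 x}{2}$ ($H{\left(Q,x \right)} = \frac{x}{2 x} x + \left(1 Q - 49 x\right) = \frac{x}{2} + \left(Q - 49 x\right) = Q - \frac{97 x}{2}$)
$\left(-936 - 4588\right) \left(-762 + H{\left(-31,49 \right)}\right) = \left(-936 - 4588\right) \left(-762 - \frac{4815}{2}\right) = - 5524 \left(-762 - \frac{4815}{2}\right) = \left(-5524\right) \left(- \frac{6339}{2}\right) = 17508318$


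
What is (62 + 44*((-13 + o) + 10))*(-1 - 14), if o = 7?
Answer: -3570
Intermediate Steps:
(62 + 44*((-13 + o) + 10))*(-1 - 14) = (62 + 44*((-13 + 7) + 10))*(-1 - 14) = (62 + 44*(-6 + 10))*(-15) = (62 + 44*4)*(-15) = (62 + 176)*(-15) = 238*(-15) = -3570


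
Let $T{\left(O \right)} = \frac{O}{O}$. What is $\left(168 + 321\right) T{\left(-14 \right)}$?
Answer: $489$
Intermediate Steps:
$T{\left(O \right)} = 1$
$\left(168 + 321\right) T{\left(-14 \right)} = \left(168 + 321\right) 1 = 489 \cdot 1 = 489$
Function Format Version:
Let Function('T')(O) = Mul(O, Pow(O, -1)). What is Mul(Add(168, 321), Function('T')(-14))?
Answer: 489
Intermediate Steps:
Function('T')(O) = 1
Mul(Add(168, 321), Function('T')(-14)) = Mul(Add(168, 321), 1) = Mul(489, 1) = 489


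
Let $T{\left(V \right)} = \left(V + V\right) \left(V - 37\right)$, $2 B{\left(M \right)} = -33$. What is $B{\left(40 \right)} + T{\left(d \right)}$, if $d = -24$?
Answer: $\frac{5823}{2} \approx 2911.5$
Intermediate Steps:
$B{\left(M \right)} = - \frac{33}{2}$ ($B{\left(M \right)} = \frac{1}{2} \left(-33\right) = - \frac{33}{2}$)
$T{\left(V \right)} = 2 V \left(-37 + V\right)$
$B{\left(40 \right)} + T{\left(d \right)} = - \frac{33}{2} + 2 \left(-24\right) \left(-37 - 24\right) = - \frac{33}{2} + 2 \left(-24\right) \left(-61\right) = - \frac{33}{2} + 2928 = \frac{5823}{2}$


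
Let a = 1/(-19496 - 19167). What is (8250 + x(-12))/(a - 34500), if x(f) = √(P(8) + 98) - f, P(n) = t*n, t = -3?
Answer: -319433706/1333873501 - 38663*√74/1333873501 ≈ -0.23973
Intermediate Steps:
P(n) = -3*n
x(f) = √74 - f (x(f) = √(-3*8 + 98) - f = √(-24 + 98) - f = √74 - f)
a = -1/38663 (a = 1/(-38663) = -1/38663 ≈ -2.5865e-5)
(8250 + x(-12))/(a - 34500) = (8250 + (√74 - 1*(-12)))/(-1/38663 - 34500) = (8250 + (√74 + 12))/(-1333873501/38663) = (8250 + (12 + √74))*(-38663/1333873501) = (8262 + √74)*(-38663/1333873501) = -319433706/1333873501 - 38663*√74/1333873501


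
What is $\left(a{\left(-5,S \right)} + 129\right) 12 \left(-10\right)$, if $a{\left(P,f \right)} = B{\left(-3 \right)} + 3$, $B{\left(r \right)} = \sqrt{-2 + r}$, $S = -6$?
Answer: $-15840 - 120 i \sqrt{5} \approx -15840.0 - 268.33 i$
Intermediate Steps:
$a{\left(P,f \right)} = 3 + i \sqrt{5}$ ($a{\left(P,f \right)} = \sqrt{-2 - 3} + 3 = \sqrt{-5} + 3 = i \sqrt{5} + 3 = 3 + i \sqrt{5}$)
$\left(a{\left(-5,S \right)} + 129\right) 12 \left(-10\right) = \left(\left(3 + i \sqrt{5}\right) + 129\right) 12 \left(-10\right) = \left(132 + i \sqrt{5}\right) \left(-120\right) = -15840 - 120 i \sqrt{5}$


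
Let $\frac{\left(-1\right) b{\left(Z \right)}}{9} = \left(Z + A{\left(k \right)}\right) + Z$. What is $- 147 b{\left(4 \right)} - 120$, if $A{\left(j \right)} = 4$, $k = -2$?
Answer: $15756$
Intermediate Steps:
$b{\left(Z \right)} = -36 - 18 Z$ ($b{\left(Z \right)} = - 9 \left(\left(Z + 4\right) + Z\right) = - 9 \left(\left(4 + Z\right) + Z\right) = - 9 \left(4 + 2 Z\right) = -36 - 18 Z$)
$- 147 b{\left(4 \right)} - 120 = - 147 \left(-36 - 72\right) - 120 = \left(-147\right) \left(-108\right) - 120 = 15876 - 120 = 15756$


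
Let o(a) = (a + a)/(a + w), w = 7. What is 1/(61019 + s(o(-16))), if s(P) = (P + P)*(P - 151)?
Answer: 81/4857611 ≈ 1.6675e-5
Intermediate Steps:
o(a) = 2*a/(7 + a) (o(a) = (a + a)/(a + 7) = (2*a)/(7 + a) = 2*a/(7 + a))
s(P) = 2*P*(-151 + P) (s(P) = (2*P)*(-151 + P) = 2*P*(-151 + P))
1/(61019 + s(o(-16))) = 1/(61019 + 2*(2*(-16)/(7 - 16))*(-151 + 2*(-16)/(7 - 16))) = 1/(61019 + 2*(2*(-16)/(-9))*(-151 + 2*(-16)/(-9))) = 1/(61019 + 2*(2*(-16)*(-1/9))*(-151 + 2*(-16)*(-1/9))) = 1/(61019 + 2*(32/9)*(-151 + 32/9)) = 1/(61019 + 2*(32/9)*(-1327/9)) = 1/(61019 - 84928/81) = 1/(4857611/81) = 81/4857611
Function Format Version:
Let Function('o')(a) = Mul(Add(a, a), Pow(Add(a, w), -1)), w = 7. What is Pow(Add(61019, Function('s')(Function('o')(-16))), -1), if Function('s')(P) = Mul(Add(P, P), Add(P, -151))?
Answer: Rational(81, 4857611) ≈ 1.6675e-5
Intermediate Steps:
Function('o')(a) = Mul(2, a, Pow(Add(7, a), -1)) (Function('o')(a) = Mul(Add(a, a), Pow(Add(a, 7), -1)) = Mul(Mul(2, a), Pow(Add(7, a), -1)) = Mul(2, a, Pow(Add(7, a), -1)))
Function('s')(P) = Mul(2, P, Add(-151, P)) (Function('s')(P) = Mul(Mul(2, P), Add(-151, P)) = Mul(2, P, Add(-151, P)))
Pow(Add(61019, Function('s')(Function('o')(-16))), -1) = Pow(Add(61019, Mul(2, Mul(2, -16, Pow(Add(7, -16), -1)), Add(-151, Mul(2, -16, Pow(Add(7, -16), -1))))), -1) = Pow(Add(61019, Mul(2, Mul(2, -16, Pow(-9, -1)), Add(-151, Mul(2, -16, Pow(-9, -1))))), -1) = Pow(Add(61019, Mul(2, Mul(2, -16, Rational(-1, 9)), Add(-151, Mul(2, -16, Rational(-1, 9))))), -1) = Pow(Add(61019, Mul(2, Rational(32, 9), Add(-151, Rational(32, 9)))), -1) = Pow(Add(61019, Mul(2, Rational(32, 9), Rational(-1327, 9))), -1) = Pow(Add(61019, Rational(-84928, 81)), -1) = Pow(Rational(4857611, 81), -1) = Rational(81, 4857611)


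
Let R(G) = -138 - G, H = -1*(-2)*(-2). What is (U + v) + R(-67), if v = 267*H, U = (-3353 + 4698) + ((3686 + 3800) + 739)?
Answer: 8431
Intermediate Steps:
H = -4 (H = 2*(-2) = -4)
U = 9570 (U = 1345 + (7486 + 739) = 1345 + 8225 = 9570)
v = -1068 (v = 267*(-4) = -1068)
(U + v) + R(-67) = (9570 - 1068) + (-138 - 1*(-67)) = 8502 + (-138 + 67) = 8502 - 71 = 8431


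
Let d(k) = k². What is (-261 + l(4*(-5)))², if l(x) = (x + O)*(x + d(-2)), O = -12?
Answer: 63001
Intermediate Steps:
l(x) = (-12 + x)*(4 + x) (l(x) = (x - 12)*(x + (-2)²) = (-12 + x)*(x + 4) = (-12 + x)*(4 + x))
(-261 + l(4*(-5)))² = (-261 + (-48 + (4*(-5))² - 32*(-5)))² = (-261 + (-48 + (-20)² - 8*(-20)))² = (-261 + (-48 + 400 + 160))² = (-261 + 512)² = 251² = 63001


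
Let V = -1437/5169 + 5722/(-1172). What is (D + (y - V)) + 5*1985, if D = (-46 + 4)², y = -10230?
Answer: 1478330399/1009678 ≈ 1464.2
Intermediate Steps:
V = -5210197/1009678 (V = -1437*1/5169 + 5722*(-1/1172) = -479/1723 - 2861/586 = -5210197/1009678 ≈ -5.1603)
D = 1764 (D = (-42)² = 1764)
(D + (y - V)) + 5*1985 = (1764 + (-10230 - 1*(-5210197/1009678))) + 5*1985 = (1764 + (-10230 + 5210197/1009678)) + 9925 = (1764 - 10323795743/1009678) + 9925 = -8542723751/1009678 + 9925 = 1478330399/1009678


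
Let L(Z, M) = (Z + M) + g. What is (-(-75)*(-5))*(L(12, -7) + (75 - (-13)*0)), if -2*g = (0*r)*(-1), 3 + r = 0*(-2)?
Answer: -30000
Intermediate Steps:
r = -3 (r = -3 + 0*(-2) = -3 + 0 = -3)
g = 0 (g = -0*(-3)*(-1)/2 = -0*(-1) = -1/2*0 = 0)
L(Z, M) = M + Z (L(Z, M) = (Z + M) + 0 = (M + Z) + 0 = M + Z)
(-(-75)*(-5))*(L(12, -7) + (75 - (-13)*0)) = (-(-75)*(-5))*((-7 + 12) + (75 - (-13)*0)) = (-15*25)*(5 + (75 - 1*0)) = -375*(5 + (75 + 0)) = -375*(5 + 75) = -375*80 = -30000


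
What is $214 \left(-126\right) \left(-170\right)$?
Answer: $4583880$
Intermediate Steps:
$214 \left(-126\right) \left(-170\right) = \left(-26964\right) \left(-170\right) = 4583880$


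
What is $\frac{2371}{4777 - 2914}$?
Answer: $\frac{2371}{1863} \approx 1.2727$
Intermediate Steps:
$\frac{2371}{4777 - 2914} = \frac{2371}{1863}$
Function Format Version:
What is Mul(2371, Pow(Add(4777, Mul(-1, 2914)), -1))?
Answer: Rational(2371, 1863) ≈ 1.2727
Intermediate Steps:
Mul(2371, Pow(Add(4777, Mul(-1, 2914)), -1)) = Mul(2371, Pow(Add(4777, -2914), -1)) = Mul(2371, Pow(1863, -1)) = Mul(2371, Rational(1, 1863)) = Rational(2371, 1863)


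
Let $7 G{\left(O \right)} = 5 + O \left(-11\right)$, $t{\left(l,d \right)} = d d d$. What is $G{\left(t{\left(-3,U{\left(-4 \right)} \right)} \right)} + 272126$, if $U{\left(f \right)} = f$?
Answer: $\frac{1905591}{7} \approx 2.7223 \cdot 10^{5}$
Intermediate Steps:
$t{\left(l,d \right)} = d^{3}$ ($t{\left(l,d \right)} = d^{2} d = d^{3}$)
$G{\left(O \right)} = \frac{5}{7} - \frac{11 O}{7}$ ($G{\left(O \right)} = \frac{5 + O \left(-11\right)}{7} = \frac{5 - 11 O}{7} = \frac{5}{7} - \frac{11 O}{7}$)
$G{\left(t{\left(-3,U{\left(-4 \right)} \right)} \right)} + 272126 = \left(\frac{5}{7} - \frac{11 \left(-4\right)^{3}}{7}\right) + 272126 = \left(\frac{5}{7} - - \frac{704}{7}\right) + 272126 = \left(\frac{5}{7} + \frac{704}{7}\right) + 272126 = \frac{709}{7} + 272126 = \frac{1905591}{7}$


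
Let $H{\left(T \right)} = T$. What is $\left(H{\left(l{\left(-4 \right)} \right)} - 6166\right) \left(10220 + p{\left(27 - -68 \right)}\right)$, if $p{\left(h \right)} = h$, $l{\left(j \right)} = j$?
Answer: $-63643550$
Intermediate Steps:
$\left(H{\left(l{\left(-4 \right)} \right)} - 6166\right) \left(10220 + p{\left(27 - -68 \right)}\right) = \left(-4 - 6166\right) \left(10220 + \left(27 - -68\right)\right) = - 6170 \left(10220 + \left(27 + 68\right)\right) = - 6170 \left(10220 + 95\right) = \left(-6170\right) 10315 = -63643550$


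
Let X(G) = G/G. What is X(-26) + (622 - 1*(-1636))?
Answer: 2259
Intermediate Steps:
X(G) = 1
X(-26) + (622 - 1*(-1636)) = 1 + (622 - 1*(-1636)) = 1 + (622 + 1636) = 1 + 2258 = 2259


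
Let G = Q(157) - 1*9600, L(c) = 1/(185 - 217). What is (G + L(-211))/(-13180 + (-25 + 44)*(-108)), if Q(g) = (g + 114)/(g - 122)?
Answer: 10743363/17059840 ≈ 0.62975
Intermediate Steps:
L(c) = -1/32 (L(c) = 1/(-32) = -1/32)
Q(g) = (114 + g)/(-122 + g)
G = -335729/35 (G = (114 + 157)/(-122 + 157) - 1*9600 = 271/35 - 9600 = -335729/35 ≈ -9592.3)
(G + L(-211))/(-13180 + (-25 + 44)*(-108)) = (-335729/35 - 1/32)/(-13180 + (-25 + 44)*(-108)) = -10743363/(1120*(-13180 + 19*(-108))) = -10743363/(1120*(-13180 - 2052)) = -10743363/1120/(-15232) = -10743363/1120*(-1/15232) = 10743363/17059840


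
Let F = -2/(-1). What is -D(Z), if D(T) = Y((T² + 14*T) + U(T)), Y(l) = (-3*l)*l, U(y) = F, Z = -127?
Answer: 618025827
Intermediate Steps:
F = 2 (F = -2*(-1) = 2)
U(y) = 2
Y(l) = -3*l²
D(T) = -3*(2 + T² + 14*T)² (D(T) = -3*((T² + 14*T) + 2)² = -3*(2 + T² + 14*T)²)
-D(Z) = -(-3)*(2 + (-127)² + 14*(-127))² = -(-3)*(2 + 16129 - 1778)² = -(-3)*14353² = -(-3)*206008609 = -1*(-618025827) = 618025827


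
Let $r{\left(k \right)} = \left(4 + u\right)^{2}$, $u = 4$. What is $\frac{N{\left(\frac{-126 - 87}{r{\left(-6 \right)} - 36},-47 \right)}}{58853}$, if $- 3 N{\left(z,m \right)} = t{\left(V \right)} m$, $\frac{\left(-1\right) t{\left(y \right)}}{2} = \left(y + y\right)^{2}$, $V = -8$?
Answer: $- \frac{24064}{176559} \approx -0.13629$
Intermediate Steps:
$r{\left(k \right)} = 64$ ($r{\left(k \right)} = \left(4 + 4\right)^{2} = 8^{2} = 64$)
$t{\left(y \right)} = - 8 y^{2}$ ($t{\left(y \right)} = - 2 \left(y + y\right)^{2} = - 2 \left(2 y\right)^{2} = - 2 \cdot 4 y^{2} = - 8 y^{2}$)
$N{\left(z,m \right)} = \frac{512 m}{3}$ ($N{\left(z,m \right)} = - \frac{- 8 \left(-8\right)^{2} m}{3} = - \frac{\left(-8\right) 64 m}{3} = - \frac{\left(-512\right) m}{3} = \frac{512 m}{3}$)
$\frac{N{\left(\frac{-126 - 87}{r{\left(-6 \right)} - 36},-47 \right)}}{58853} = \frac{\frac{512}{3} \left(-47\right)}{58853} = \left(- \frac{24064}{3}\right) \frac{1}{58853} = - \frac{24064}{176559}$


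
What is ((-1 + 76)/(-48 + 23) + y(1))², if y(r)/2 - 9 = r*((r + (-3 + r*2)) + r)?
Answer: 289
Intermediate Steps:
y(r) = 18 + 2*r*(-3 + 4*r) (y(r) = 18 + 2*(r*((r + (-3 + r*2)) + r)) = 18 + 2*(r*((r + (-3 + 2*r)) + r)) = 18 + 2*(r*((-3 + 3*r) + r)) = 18 + 2*(r*(-3 + 4*r)) = 18 + 2*r*(-3 + 4*r))
((-1 + 76)/(-48 + 23) + y(1))² = ((-1 + 76)/(-48 + 23) + (18 - 6*1 + 8*1²))² = (75/(-25) + (18 - 6 + 8*1))² = (75*(-1/25) + (18 - 6 + 8))² = (-3 + 20)² = 17² = 289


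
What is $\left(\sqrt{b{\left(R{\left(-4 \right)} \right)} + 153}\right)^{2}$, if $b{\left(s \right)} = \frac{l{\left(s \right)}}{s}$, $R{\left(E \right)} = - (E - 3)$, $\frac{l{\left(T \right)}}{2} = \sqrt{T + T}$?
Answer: $153 + \frac{2 \sqrt{14}}{7} \approx 154.07$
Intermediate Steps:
$l{\left(T \right)} = 2 \sqrt{2} \sqrt{T}$ ($l{\left(T \right)} = 2 \sqrt{T + T} = 2 \sqrt{2 T} = 2 \sqrt{2} \sqrt{T}$)
$R{\left(E \right)} = 3 - E$ ($R{\left(E \right)} = - (-3 + E) = 3 - E$)
$b{\left(s \right)} = \frac{2 \sqrt{2}}{\sqrt{s}}$ ($b{\left(s \right)} = \frac{2 \sqrt{2} \sqrt{s}}{s} = \frac{2 \sqrt{2}}{\sqrt{s}}$)
$\left(\sqrt{b{\left(R{\left(-4 \right)} \right)} + 153}\right)^{2} = \left(\sqrt{\frac{2 \sqrt{2}}{\sqrt{3 - -4}} + 153}\right)^{2} = \left(\sqrt{\frac{2 \sqrt{2}}{\sqrt{3 + 4}} + 153}\right)^{2} = \left(\sqrt{\frac{2 \sqrt{2}}{\sqrt{7}} + 153}\right)^{2} = \left(\sqrt{2 \sqrt{2} \frac{\sqrt{7}}{7} + 153}\right)^{2} = \left(\sqrt{\frac{2 \sqrt{14}}{7} + 153}\right)^{2} = \left(\sqrt{153 + \frac{2 \sqrt{14}}{7}}\right)^{2} = 153 + \frac{2 \sqrt{14}}{7}$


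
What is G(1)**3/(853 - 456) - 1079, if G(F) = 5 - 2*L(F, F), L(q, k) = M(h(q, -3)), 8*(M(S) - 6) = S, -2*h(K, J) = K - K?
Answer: -428706/397 ≈ -1079.9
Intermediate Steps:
h(K, J) = 0 (h(K, J) = -(K - K)/2 = -1/2*0 = 0)
M(S) = 6 + S/8
L(q, k) = 6 (L(q, k) = 6 + (1/8)*0 = 6 + 0 = 6)
G(F) = -7 (G(F) = 5 - 2*6 = 5 - 12 = -7)
G(1)**3/(853 - 456) - 1079 = (-7)**3/(853 - 456) - 1079 = -343/397 - 1079 = -428706/397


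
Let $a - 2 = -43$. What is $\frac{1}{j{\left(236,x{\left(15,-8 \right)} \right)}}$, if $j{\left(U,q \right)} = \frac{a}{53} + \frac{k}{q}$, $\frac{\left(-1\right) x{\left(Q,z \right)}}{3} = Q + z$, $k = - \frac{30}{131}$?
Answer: $- \frac{48601}{37067} \approx -1.3112$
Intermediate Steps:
$k = - \frac{30}{131}$ ($k = \left(-30\right) \frac{1}{131} = - \frac{30}{131} \approx -0.22901$)
$x{\left(Q,z \right)} = - 3 Q - 3 z$ ($x{\left(Q,z \right)} = - 3 \left(Q + z\right) = - 3 Q - 3 z$)
$a = -41$ ($a = 2 - 43 = -41$)
$j{\left(U,q \right)} = - \frac{41}{53} - \frac{30}{131 q}$
$\frac{1}{j{\left(236,x{\left(15,-8 \right)} \right)}} = \frac{1}{\frac{1}{6943} \frac{1}{\left(-3\right) 15 - -24} \left(-1590 - 5371 \left(\left(-3\right) 15 - -24\right)\right)} = \frac{1}{\frac{1}{6943} \frac{1}{-45 + 24} \left(-1590 - 5371 \left(-45 + 24\right)\right)} = \frac{1}{\frac{1}{6943} \frac{1}{-21} \left(-1590 - -112791\right)} = \frac{1}{\frac{1}{6943} \left(- \frac{1}{21}\right) \left(-1590 + 112791\right)} = \frac{1}{\frac{1}{6943} \left(- \frac{1}{21}\right) 111201} = \frac{1}{- \frac{37067}{48601}} = - \frac{48601}{37067}$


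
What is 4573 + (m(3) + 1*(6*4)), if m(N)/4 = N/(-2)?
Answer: 4591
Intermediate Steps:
m(N) = -2*N (m(N) = 4*(N/(-2)) = 4*(N*(-½)) = 4*(-N/2) = -2*N)
4573 + (m(3) + 1*(6*4)) = 4573 + (-2*3 + 1*(6*4)) = 4573 + (-6 + 1*24) = 4573 + (-6 + 24) = 4573 + 18 = 4591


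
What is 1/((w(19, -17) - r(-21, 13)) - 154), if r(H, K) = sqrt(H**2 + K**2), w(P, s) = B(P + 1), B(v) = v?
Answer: -67/8673 + sqrt(610)/17346 ≈ -0.0063013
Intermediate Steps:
w(P, s) = 1 + P (w(P, s) = P + 1 = 1 + P)
1/((w(19, -17) - r(-21, 13)) - 154) = 1/(((1 + 19) - sqrt((-21)**2 + 13**2)) - 154) = 1/((20 - sqrt(441 + 169)) - 154) = 1/((20 - sqrt(610)) - 154) = 1/(-134 - sqrt(610))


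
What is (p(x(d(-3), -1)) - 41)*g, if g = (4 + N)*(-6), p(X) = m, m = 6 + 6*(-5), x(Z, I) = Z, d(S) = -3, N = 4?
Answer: 3120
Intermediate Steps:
m = -24 (m = 6 - 30 = -24)
p(X) = -24
g = -48 (g = (4 + 4)*(-6) = 8*(-6) = -48)
(p(x(d(-3), -1)) - 41)*g = (-24 - 41)*(-48) = -65*(-48) = 3120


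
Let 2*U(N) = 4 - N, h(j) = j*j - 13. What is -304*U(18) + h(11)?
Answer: 2236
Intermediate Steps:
h(j) = -13 + j**2 (h(j) = j**2 - 13 = -13 + j**2)
U(N) = 2 - N/2 (U(N) = (4 - N)/2 = 2 - N/2)
-304*U(18) + h(11) = -304*(2 - 1/2*18) + (-13 + 11**2) = -304*(2 - 9) + (-13 + 121) = -304*(-7) + 108 = 2128 + 108 = 2236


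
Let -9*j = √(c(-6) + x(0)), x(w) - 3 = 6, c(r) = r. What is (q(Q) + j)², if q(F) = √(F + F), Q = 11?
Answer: 595/27 - 2*√66/9 ≈ 20.232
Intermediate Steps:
x(w) = 9 (x(w) = 3 + 6 = 9)
j = -√3/9 (j = -√(-6 + 9)/9 = -√3/9 ≈ -0.19245)
q(F) = √2*√F (q(F) = √(2*F) = √2*√F)
(q(Q) + j)² = (√2*√11 - √3/9)² = (√22 - √3/9)²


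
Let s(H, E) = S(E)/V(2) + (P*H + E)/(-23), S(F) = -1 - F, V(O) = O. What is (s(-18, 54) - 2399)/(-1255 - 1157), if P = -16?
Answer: 112303/110952 ≈ 1.0122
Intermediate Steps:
s(H, E) = -½ - 25*E/46 + 16*H/23 (s(H, E) = (-1 - E)/2 + (-16*H + E)/(-23) = (-1 - E)*(½) + (E - 16*H)*(-1/23) = (-½ - E/2) + (-E/23 + 16*H/23) = -½ - 25*E/46 + 16*H/23)
(s(-18, 54) - 2399)/(-1255 - 1157) = ((-½ - 25/46*54 + (16/23)*(-18)) - 2399)/(-1255 - 1157) = ((-½ - 675/23 - 288/23) - 2399)/(-2412) = (-1949/46 - 2399)*(-1/2412) = -112303/46*(-1/2412) = 112303/110952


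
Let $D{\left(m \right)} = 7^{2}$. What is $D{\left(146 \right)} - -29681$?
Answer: $29730$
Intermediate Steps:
$D{\left(m \right)} = 49$
$D{\left(146 \right)} - -29681 = 49 - -29681 = 49 + 29681 = 29730$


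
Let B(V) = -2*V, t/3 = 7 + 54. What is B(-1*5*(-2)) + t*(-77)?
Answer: -14111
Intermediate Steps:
t = 183 (t = 3*(7 + 54) = 3*61 = 183)
B(-1*5*(-2)) + t*(-77) = -2*(-1*5)*(-2) + 183*(-77) = -(-10)*(-2) - 14091 = -2*10 - 14091 = -20 - 14091 = -14111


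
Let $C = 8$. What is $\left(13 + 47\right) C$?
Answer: $480$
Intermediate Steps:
$\left(13 + 47\right) C = \left(13 + 47\right) 8 = 60 \cdot 8 = 480$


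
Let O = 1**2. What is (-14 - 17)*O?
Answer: -31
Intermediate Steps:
O = 1
(-14 - 17)*O = (-14 - 17)*1 = -31*1 = -31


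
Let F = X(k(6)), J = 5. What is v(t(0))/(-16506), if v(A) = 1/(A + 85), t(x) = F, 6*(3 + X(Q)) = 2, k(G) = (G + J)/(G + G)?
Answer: -1/1358994 ≈ -7.3584e-7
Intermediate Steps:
k(G) = (5 + G)/(2*G) (k(G) = (G + 5)/(G + G) = (5 + G)/((2*G)) = (5 + G)*(1/(2*G)) = (5 + G)/(2*G))
X(Q) = -8/3 (X(Q) = -3 + (1/6)*2 = -3 + 1/3 = -8/3)
F = -8/3 ≈ -2.6667
t(x) = -8/3
v(A) = 1/(85 + A)
v(t(0))/(-16506) = 1/((85 - 8/3)*(-16506)) = -1/16506/(247/3) = (3/247)*(-1/16506) = -1/1358994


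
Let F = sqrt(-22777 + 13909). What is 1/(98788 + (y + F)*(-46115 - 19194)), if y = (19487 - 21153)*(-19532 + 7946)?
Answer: I/(2*(-630306122248*I + 65309*sqrt(2217))) ≈ -7.9327e-13 + 3.8701e-18*I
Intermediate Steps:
F = 2*I*sqrt(2217) (F = sqrt(-8868) = 2*I*sqrt(2217) ≈ 94.17*I)
y = 19302276 (y = -1666*(-11586) = 19302276)
1/(98788 + (y + F)*(-46115 - 19194)) = 1/(98788 + (19302276 + 2*I*sqrt(2217))*(-46115 - 19194)) = 1/(98788 + (19302276 + 2*I*sqrt(2217))*(-65309)) = 1/(98788 + (-1260612343284 - 130618*I*sqrt(2217))) = 1/(-1260612244496 - 130618*I*sqrt(2217))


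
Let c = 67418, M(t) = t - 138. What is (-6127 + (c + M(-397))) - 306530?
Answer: -245774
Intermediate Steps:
M(t) = -138 + t
(-6127 + (c + M(-397))) - 306530 = (-6127 + (67418 + (-138 - 397))) - 306530 = (-6127 + (67418 - 535)) - 306530 = (-6127 + 66883) - 306530 = 60756 - 306530 = -245774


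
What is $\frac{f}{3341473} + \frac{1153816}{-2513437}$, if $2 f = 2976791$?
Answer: $- \frac{228913381269}{16797163745402} \approx -0.013628$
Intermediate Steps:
$f = \frac{2976791}{2}$ ($f = \frac{1}{2} \cdot 2976791 = \frac{2976791}{2} \approx 1.4884 \cdot 10^{6}$)
$\frac{f}{3341473} + \frac{1153816}{-2513437} = \frac{2976791}{2 \cdot 3341473} + \frac{1153816}{-2513437} = \frac{2976791}{2} \cdot \frac{1}{3341473} + 1153816 \left(- \frac{1}{2513437}\right) = \frac{2976791}{6682946} - \frac{1153816}{2513437} = - \frac{228913381269}{16797163745402}$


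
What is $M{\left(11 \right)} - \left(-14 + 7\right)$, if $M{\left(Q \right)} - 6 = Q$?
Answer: $24$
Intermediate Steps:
$M{\left(Q \right)} = 6 + Q$
$M{\left(11 \right)} - \left(-14 + 7\right) = \left(6 + 11\right) - \left(-14 + 7\right) = 17 - -7 = 17 + 7 = 24$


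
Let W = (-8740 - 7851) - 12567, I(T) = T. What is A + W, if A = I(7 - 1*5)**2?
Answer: -29154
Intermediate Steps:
A = 4 (A = (7 - 1*5)**2 = (7 - 5)**2 = 2**2 = 4)
W = -29158 (W = -16591 - 12567 = -29158)
A + W = 4 - 29158 = -29154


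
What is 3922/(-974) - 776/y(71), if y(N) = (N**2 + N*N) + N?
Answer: -20287945/4944511 ≈ -4.1031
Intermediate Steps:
y(N) = N + 2*N**2 (y(N) = (N**2 + N**2) + N = 2*N**2 + N = N + 2*N**2)
3922/(-974) - 776/y(71) = 3922/(-974) - 776*1/(71*(1 + 2*71)) = 3922*(-1/974) - 776*1/(71*(1 + 142)) = -1961/487 - 776/(71*143) = -1961/487 - 776/10153 = -20287945/4944511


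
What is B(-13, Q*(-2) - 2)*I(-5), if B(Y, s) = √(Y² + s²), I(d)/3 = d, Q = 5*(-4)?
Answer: -15*√1613 ≈ -602.43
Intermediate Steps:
Q = -20
I(d) = 3*d
B(-13, Q*(-2) - 2)*I(-5) = √((-13)² + (-20*(-2) - 2)²)*(3*(-5)) = √(169 + (40 - 2)²)*(-15) = √(169 + 38²)*(-15) = √(169 + 1444)*(-15) = √1613*(-15) = -15*√1613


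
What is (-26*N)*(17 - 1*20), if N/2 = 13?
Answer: 2028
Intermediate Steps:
N = 26 (N = 2*13 = 26)
(-26*N)*(17 - 1*20) = (-26*26)*(17 - 1*20) = -676*(17 - 20) = -676*(-3) = 2028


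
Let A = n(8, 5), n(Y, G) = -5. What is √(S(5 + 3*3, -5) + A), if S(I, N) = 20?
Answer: √15 ≈ 3.8730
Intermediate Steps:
A = -5
√(S(5 + 3*3, -5) + A) = √(20 - 5) = √15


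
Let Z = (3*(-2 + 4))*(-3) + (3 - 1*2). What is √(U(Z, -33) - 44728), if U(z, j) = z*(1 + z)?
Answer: 2*I*√11114 ≈ 210.85*I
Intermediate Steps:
Z = -17 (Z = (3*2)*(-3) + (3 - 2) = 6*(-3) + 1 = -18 + 1 = -17)
√(U(Z, -33) - 44728) = √(-17*(1 - 17) - 44728) = √(-17*(-16) - 44728) = √(272 - 44728) = √(-44456) = 2*I*√11114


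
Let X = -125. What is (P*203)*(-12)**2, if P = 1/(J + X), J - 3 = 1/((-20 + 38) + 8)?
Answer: -36192/151 ≈ -239.68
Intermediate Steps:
J = 79/26 (J = 3 + 1/((-20 + 38) + 8) = 3 + 1/(18 + 8) = 3 + 1/26 = 79/26 ≈ 3.0385)
P = -26/3171 (P = 1/(79/26 - 125) = 1/(-3171/26) = -26/3171 ≈ -0.0081993)
(P*203)*(-12)**2 = -26/3171*203*(-12)**2 = -754/453*144 = -36192/151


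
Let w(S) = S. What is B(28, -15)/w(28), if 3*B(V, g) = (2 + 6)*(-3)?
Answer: -2/7 ≈ -0.28571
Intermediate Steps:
B(V, g) = -8 (B(V, g) = ((2 + 6)*(-3))/3 = (8*(-3))/3 = (⅓)*(-24) = -8)
B(28, -15)/w(28) = -8/28 = -8*1/28 = -2/7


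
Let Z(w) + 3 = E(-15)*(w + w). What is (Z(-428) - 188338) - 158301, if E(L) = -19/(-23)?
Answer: -7989030/23 ≈ -3.4735e+5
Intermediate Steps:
E(L) = 19/23 (E(L) = -19*(-1/23) = 19/23)
Z(w) = -3 + 38*w/23 (Z(w) = -3 + 19*(w + w)/23 = -3 + 19*(2*w)/23 = -3 + 38*w/23)
(Z(-428) - 188338) - 158301 = ((-3 + (38/23)*(-428)) - 188338) - 158301 = ((-3 - 16264/23) - 188338) - 158301 = (-16333/23 - 188338) - 158301 = -4348107/23 - 158301 = -7989030/23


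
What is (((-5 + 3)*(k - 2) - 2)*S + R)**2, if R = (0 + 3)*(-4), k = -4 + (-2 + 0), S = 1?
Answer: 4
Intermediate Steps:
k = -6 (k = -4 - 2 = -6)
R = -12 (R = 3*(-4) = -12)
(((-5 + 3)*(k - 2) - 2)*S + R)**2 = (((-5 + 3)*(-6 - 2) - 2)*1 - 12)**2 = ((-2*(-8) - 2)*1 - 12)**2 = ((16 - 2)*1 - 12)**2 = (14*1 - 12)**2 = (14 - 12)**2 = 2**2 = 4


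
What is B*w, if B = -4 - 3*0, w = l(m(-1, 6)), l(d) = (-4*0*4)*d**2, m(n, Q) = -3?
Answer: 0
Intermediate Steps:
l(d) = 0 (l(d) = (0*4)*d**2 = 0*d**2 = 0)
w = 0
B = -4 (B = -4 + 0 = -4)
B*w = -4*0 = 0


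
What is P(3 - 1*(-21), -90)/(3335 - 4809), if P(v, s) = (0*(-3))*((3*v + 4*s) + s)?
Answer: 0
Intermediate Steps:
P(v, s) = 0 (P(v, s) = 0*(3*v + 5*s) = 0)
P(3 - 1*(-21), -90)/(3335 - 4809) = 0/(3335 - 4809) = 0/(-1474) = 0*(-1/1474) = 0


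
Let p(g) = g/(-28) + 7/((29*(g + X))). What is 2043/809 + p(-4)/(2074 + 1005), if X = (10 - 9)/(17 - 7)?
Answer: 49801591618/19720542387 ≈ 2.5254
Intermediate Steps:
X = ⅒ (X = 1/10 = 1*(⅒) = ⅒ ≈ 0.10000)
p(g) = 7/(29/10 + 29*g) - g/28 (p(g) = g/(-28) + 7/((29*(g + ⅒))) = g*(-1/28) + 7/((29*(⅒ + g))) = -g/28 + 7/(29/10 + 29*g) = 7/(29/10 + 29*g) - g/28)
2043/809 + p(-4)/(2074 + 1005) = 2043/809 + ((1960 - 290*(-4)² - 29*(-4))/(812*(1 + 10*(-4))))/(2074 + 1005) = 2043*(1/809) + ((1960 - 290*16 + 116)/(812*(1 - 40)))/3079 = 2043/809 + ((1/812)*(1960 - 4640 + 116)/(-39))*(1/3079) = 2043/809 + ((1/812)*(-1/39)*(-2564))*(1/3079) = 2043/809 + (641/7917)*(1/3079) = 2043/809 + 641/24376443 = 49801591618/19720542387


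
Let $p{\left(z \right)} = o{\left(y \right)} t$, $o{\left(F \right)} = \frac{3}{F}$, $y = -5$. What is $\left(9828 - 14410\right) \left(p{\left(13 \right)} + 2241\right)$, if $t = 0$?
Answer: $-10268262$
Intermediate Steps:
$p{\left(z \right)} = 0$ ($p{\left(z \right)} = \frac{3}{-5} \cdot 0 = 3 \left(- \frac{1}{5}\right) 0 = \left(- \frac{3}{5}\right) 0 = 0$)
$\left(9828 - 14410\right) \left(p{\left(13 \right)} + 2241\right) = \left(9828 - 14410\right) \left(0 + 2241\right) = \left(-4582\right) 2241 = -10268262$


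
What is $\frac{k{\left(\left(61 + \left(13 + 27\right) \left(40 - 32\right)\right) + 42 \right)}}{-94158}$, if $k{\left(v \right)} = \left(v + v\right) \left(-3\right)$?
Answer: $\frac{141}{5231} \approx 0.026955$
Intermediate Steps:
$k{\left(v \right)} = - 6 v$ ($k{\left(v \right)} = 2 v \left(-3\right) = - 6 v$)
$\frac{k{\left(\left(61 + \left(13 + 27\right) \left(40 - 32\right)\right) + 42 \right)}}{-94158} = \frac{\left(-6\right) \left(\left(61 + \left(13 + 27\right) \left(40 - 32\right)\right) + 42\right)}{-94158} = - 6 \left(\left(61 + 40 \cdot 8\right) + 42\right) \left(- \frac{1}{94158}\right) = - 6 \left(\left(61 + 320\right) + 42\right) \left(- \frac{1}{94158}\right) = - 6 \left(381 + 42\right) \left(- \frac{1}{94158}\right) = \left(-6\right) 423 \left(- \frac{1}{94158}\right) = \left(-2538\right) \left(- \frac{1}{94158}\right) = \frac{141}{5231}$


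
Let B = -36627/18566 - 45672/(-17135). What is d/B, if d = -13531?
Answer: -4304595515710/220342707 ≈ -19536.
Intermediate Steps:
B = 220342707/318128410 (B = -36627*1/18566 - 45672*(-1/17135) = -36627/18566 + 45672/17135 = 220342707/318128410 ≈ 0.69262)
d/B = -13531/220342707/318128410 = -13531*318128410/220342707 = -4304595515710/220342707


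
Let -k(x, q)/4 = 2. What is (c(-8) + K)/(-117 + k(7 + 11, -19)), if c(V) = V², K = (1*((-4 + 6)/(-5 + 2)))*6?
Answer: -12/25 ≈ -0.48000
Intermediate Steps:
k(x, q) = -8 (k(x, q) = -4*2 = -8)
K = -4 (K = (1*(2/(-3)))*6 = (1*(2*(-⅓)))*6 = (1*(-⅔))*6 = -⅔*6 = -4)
(c(-8) + K)/(-117 + k(7 + 11, -19)) = ((-8)² - 4)/(-117 - 8) = (64 - 4)/(-125) = 60*(-1/125) = -12/25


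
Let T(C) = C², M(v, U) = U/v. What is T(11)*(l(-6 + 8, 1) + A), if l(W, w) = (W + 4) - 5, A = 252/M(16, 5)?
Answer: 488477/5 ≈ 97695.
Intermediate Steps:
A = 4032/5 (A = 252/((5/16)) = 252/((5*(1/16))) = 252/(5/16) = 252*(16/5) = 4032/5 ≈ 806.40)
l(W, w) = -1 + W (l(W, w) = (4 + W) - 5 = -1 + W)
T(11)*(l(-6 + 8, 1) + A) = 11²*((-1 + (-6 + 8)) + 4032/5) = 121*((-1 + 2) + 4032/5) = 121*(1 + 4032/5) = 121*(4037/5) = 488477/5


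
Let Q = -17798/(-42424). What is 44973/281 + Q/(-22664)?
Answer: 21620711842645/135090403808 ≈ 160.05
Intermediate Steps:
Q = 8899/21212 (Q = -17798*(-1/42424) = 8899/21212 ≈ 0.41953)
44973/281 + Q/(-22664) = 44973/281 + (8899/21212)/(-22664) = 44973*(1/281) + (8899/21212)*(-1/22664) = 44973/281 - 8899/480748768 = 21620711842645/135090403808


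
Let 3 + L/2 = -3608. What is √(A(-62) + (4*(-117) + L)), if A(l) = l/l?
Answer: I*√7689 ≈ 87.687*I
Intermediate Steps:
L = -7222 (L = -6 + 2*(-3608) = -6 - 7216 = -7222)
A(l) = 1
√(A(-62) + (4*(-117) + L)) = √(1 + (4*(-117) - 7222)) = √(1 + (-468 - 7222)) = √(1 - 7690) = √(-7689) = I*√7689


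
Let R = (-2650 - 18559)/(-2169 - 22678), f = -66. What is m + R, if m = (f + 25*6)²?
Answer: 175341641/24847 ≈ 7056.9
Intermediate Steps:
R = 21209/24847 (R = -21209/(-24847) = -21209*(-1/24847) = 21209/24847 ≈ 0.85358)
m = 7056 (m = (-66 + 25*6)² = (-66 + 150)² = 84² = 7056)
m + R = 7056 + 21209/24847 = 175341641/24847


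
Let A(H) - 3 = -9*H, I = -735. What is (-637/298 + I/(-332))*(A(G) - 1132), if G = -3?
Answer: -2078923/24734 ≈ -84.051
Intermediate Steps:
A(H) = 3 - 9*H
(-637/298 + I/(-332))*(A(G) - 1132) = (-637/298 - 735/(-332))*((3 - 9*(-3)) - 1132) = (-637*1/298 - 735*(-1/332))*((3 + 27) - 1132) = (-637/298 + 735/332)*(30 - 1132) = (3773/49468)*(-1102) = -2078923/24734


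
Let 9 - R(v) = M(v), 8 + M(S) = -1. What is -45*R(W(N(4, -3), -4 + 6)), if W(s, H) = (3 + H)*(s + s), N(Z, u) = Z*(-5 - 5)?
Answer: -810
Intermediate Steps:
N(Z, u) = -10*Z (N(Z, u) = Z*(-10) = -10*Z)
M(S) = -9 (M(S) = -8 - 1 = -9)
W(s, H) = 2*s*(3 + H) (W(s, H) = (3 + H)*(2*s) = 2*s*(3 + H))
R(v) = 18 (R(v) = 9 - 1*(-9) = 9 + 9 = 18)
-45*R(W(N(4, -3), -4 + 6)) = -45*18 = -810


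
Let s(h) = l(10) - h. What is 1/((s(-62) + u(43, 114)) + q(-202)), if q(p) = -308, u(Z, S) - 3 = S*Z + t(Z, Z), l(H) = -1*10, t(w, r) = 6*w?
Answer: 1/4907 ≈ 0.00020379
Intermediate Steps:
l(H) = -10
u(Z, S) = 3 + 6*Z + S*Z (u(Z, S) = 3 + (S*Z + 6*Z) = 3 + (6*Z + S*Z) = 3 + 6*Z + S*Z)
s(h) = -10 - h
1/((s(-62) + u(43, 114)) + q(-202)) = 1/(((-10 - 1*(-62)) + (3 + 6*43 + 114*43)) - 308) = 1/(((-10 + 62) + (3 + 258 + 4902)) - 308) = 1/((52 + 5163) - 308) = 1/(5215 - 308) = 1/4907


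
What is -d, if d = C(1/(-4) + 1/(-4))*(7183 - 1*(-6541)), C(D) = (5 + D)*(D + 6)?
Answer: -339669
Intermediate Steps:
C(D) = (5 + D)*(6 + D)
d = 339669 (d = (30 + (1/(-4) + 1/(-4))² + 11*(1/(-4) + 1/(-4)))*(7183 - 1*(-6541)) = (30 + (1*(-¼) + 1*(-¼))² + 11*(1*(-¼) + 1*(-¼)))*(7183 + 6541) = (30 + (-¼ - ¼)² + 11*(-¼ - ¼))*13724 = (30 + (-½)² + 11*(-½))*13724 = (30 + ¼ - 11/2)*13724 = (99/4)*13724 = 339669)
-d = -1*339669 = -339669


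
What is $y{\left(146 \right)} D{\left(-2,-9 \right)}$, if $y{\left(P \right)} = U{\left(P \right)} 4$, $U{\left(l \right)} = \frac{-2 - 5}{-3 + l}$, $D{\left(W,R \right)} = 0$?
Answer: $0$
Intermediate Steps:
$U{\left(l \right)} = - \frac{7}{-3 + l}$
$y{\left(P \right)} = - \frac{28}{-3 + P}$ ($y{\left(P \right)} = - \frac{7}{-3 + P} 4 = - \frac{28}{-3 + P}$)
$y{\left(146 \right)} D{\left(-2,-9 \right)} = - \frac{28}{-3 + 146} \cdot 0 = - \frac{28}{143} \cdot 0 = \left(-28\right) \frac{1}{143} \cdot 0 = \left(- \frac{28}{143}\right) 0 = 0$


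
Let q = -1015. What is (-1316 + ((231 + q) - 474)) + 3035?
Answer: 461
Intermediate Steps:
(-1316 + ((231 + q) - 474)) + 3035 = (-1316 + ((231 - 1015) - 474)) + 3035 = (-1316 + (-784 - 474)) + 3035 = (-1316 - 1258) + 3035 = -2574 + 3035 = 461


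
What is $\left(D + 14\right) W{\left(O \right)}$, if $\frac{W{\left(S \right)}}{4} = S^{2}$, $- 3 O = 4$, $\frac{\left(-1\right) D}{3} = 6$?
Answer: $- \frac{256}{9} \approx -28.444$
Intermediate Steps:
$D = -18$ ($D = \left(-3\right) 6 = -18$)
$O = - \frac{4}{3}$ ($O = \left(- \frac{1}{3}\right) 4 = - \frac{4}{3} \approx -1.3333$)
$W{\left(S \right)} = 4 S^{2}$
$\left(D + 14\right) W{\left(O \right)} = \left(-18 + 14\right) 4 \left(- \frac{4}{3}\right)^{2} = - 4 \cdot 4 \cdot \frac{16}{9} = \left(-4\right) \frac{64}{9} = - \frac{256}{9}$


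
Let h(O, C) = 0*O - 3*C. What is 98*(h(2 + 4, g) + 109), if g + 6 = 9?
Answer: 9800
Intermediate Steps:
g = 3 (g = -6 + 9 = 3)
h(O, C) = -3*C (h(O, C) = 0 - 3*C = -3*C)
98*(h(2 + 4, g) + 109) = 98*(-3*3 + 109) = 98*(-9 + 109) = 98*100 = 9800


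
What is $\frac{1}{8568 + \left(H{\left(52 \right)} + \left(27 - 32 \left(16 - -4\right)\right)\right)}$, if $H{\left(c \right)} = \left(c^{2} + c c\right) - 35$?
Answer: $\frac{1}{13328} \approx 7.503 \cdot 10^{-5}$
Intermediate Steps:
$H{\left(c \right)} = -35 + 2 c^{2}$ ($H{\left(c \right)} = \left(c^{2} + c^{2}\right) - 35 = 2 c^{2} - 35 = -35 + 2 c^{2}$)
$\frac{1}{8568 + \left(H{\left(52 \right)} + \left(27 - 32 \left(16 - -4\right)\right)\right)} = \frac{1}{8568 - \left(8 - 5408 + 32 \left(16 - -4\right)\right)} = \frac{1}{8568 + \left(\left(-35 + 2 \cdot 2704\right) + \left(27 - 32 \left(16 + 4\right)\right)\right)} = \frac{1}{8568 + \left(\left(-35 + 5408\right) + \left(27 - 640\right)\right)} = \frac{1}{8568 + \left(5373 + \left(27 - 640\right)\right)} = \frac{1}{8568 + \left(5373 - 613\right)} = \frac{1}{8568 + 4760} = \frac{1}{13328}$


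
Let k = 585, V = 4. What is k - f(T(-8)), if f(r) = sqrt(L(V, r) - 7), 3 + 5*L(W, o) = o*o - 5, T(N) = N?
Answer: 585 - sqrt(105)/5 ≈ 582.95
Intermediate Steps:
L(W, o) = -8/5 + o**2/5 (L(W, o) = -3/5 + (o*o - 5)/5 = -3/5 + (o**2 - 5)/5 = -3/5 + (-5 + o**2)/5 = -3/5 + (-1 + o**2/5) = -8/5 + o**2/5)
f(r) = sqrt(-43/5 + r**2/5) (f(r) = sqrt((-8/5 + r**2/5) - 7) = sqrt(-43/5 + r**2/5))
k - f(T(-8)) = 585 - sqrt(-215 + 5*(-8)**2)/5 = 585 - sqrt(-215 + 5*64)/5 = 585 - sqrt(-215 + 320)/5 = 585 - sqrt(105)/5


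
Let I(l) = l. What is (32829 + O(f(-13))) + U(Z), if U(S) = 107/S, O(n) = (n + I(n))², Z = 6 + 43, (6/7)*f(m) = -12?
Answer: 1647144/49 ≈ 33615.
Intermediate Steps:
f(m) = -14 (f(m) = (7/6)*(-12) = -14)
Z = 49
O(n) = 4*n² (O(n) = (n + n)² = (2*n)² = 4*n²)
(32829 + O(f(-13))) + U(Z) = (32829 + 4*(-14)²) + 107/49 = (32829 + 4*196) + 107*(1/49) = (32829 + 784) + 107/49 = 33613 + 107/49 = 1647144/49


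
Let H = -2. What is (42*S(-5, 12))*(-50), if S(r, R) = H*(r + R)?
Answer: 29400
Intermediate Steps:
S(r, R) = -2*R - 2*r (S(r, R) = -2*(r + R) = -2*(R + r) = -2*R - 2*r)
(42*S(-5, 12))*(-50) = (42*(-2*12 - 2*(-5)))*(-50) = (42*(-24 + 10))*(-50) = (42*(-14))*(-50) = -588*(-50) = 29400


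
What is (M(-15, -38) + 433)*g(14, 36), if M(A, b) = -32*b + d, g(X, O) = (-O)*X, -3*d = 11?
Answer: -829248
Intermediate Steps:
d = -11/3 (d = -⅓*11 = -11/3 ≈ -3.6667)
g(X, O) = -O*X
M(A, b) = -11/3 - 32*b (M(A, b) = -32*b - 11/3 = -11/3 - 32*b)
(M(-15, -38) + 433)*g(14, 36) = ((-11/3 - 32*(-38)) + 433)*(-1*36*14) = ((-11/3 + 1216) + 433)*(-504) = (3637/3 + 433)*(-504) = (4936/3)*(-504) = -829248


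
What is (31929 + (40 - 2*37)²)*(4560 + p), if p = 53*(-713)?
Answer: -1099381465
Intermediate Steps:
p = -37789
(31929 + (40 - 2*37)²)*(4560 + p) = (31929 + (40 - 2*37)²)*(4560 - 37789) = (31929 + (40 - 74)²)*(-33229) = (31929 + (-34)²)*(-33229) = (31929 + 1156)*(-33229) = 33085*(-33229) = -1099381465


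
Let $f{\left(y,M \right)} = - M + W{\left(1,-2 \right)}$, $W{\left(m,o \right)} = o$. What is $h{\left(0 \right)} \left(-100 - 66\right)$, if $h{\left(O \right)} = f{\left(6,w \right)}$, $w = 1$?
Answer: $498$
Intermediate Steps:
$f{\left(y,M \right)} = -2 - M$ ($f{\left(y,M \right)} = - M - 2 = -2 - M$)
$h{\left(O \right)} = -3$ ($h{\left(O \right)} = -2 - 1 = -3$)
$h{\left(0 \right)} \left(-100 - 66\right) = - 3 \left(-100 - 66\right) = \left(-3\right) \left(-166\right) = 498$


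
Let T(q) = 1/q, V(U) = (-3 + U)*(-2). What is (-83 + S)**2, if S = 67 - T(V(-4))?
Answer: 50625/196 ≈ 258.29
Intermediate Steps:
V(U) = 6 - 2*U
S = 937/14 (S = 67 - 1/(6 - 2*(-4)) = 67 - 1/(6 + 8) = 67 - 1/14 = 937/14 ≈ 66.929)
(-83 + S)**2 = (-83 + 937/14)**2 = (-225/14)**2 = 50625/196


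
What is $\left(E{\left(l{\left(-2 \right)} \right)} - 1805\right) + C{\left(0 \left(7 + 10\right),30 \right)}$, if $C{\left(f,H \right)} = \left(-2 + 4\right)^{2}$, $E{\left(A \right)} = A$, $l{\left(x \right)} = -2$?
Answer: $-1803$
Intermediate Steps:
$C{\left(f,H \right)} = 4$ ($C{\left(f,H \right)} = 2^{2} = 4$)
$\left(E{\left(l{\left(-2 \right)} \right)} - 1805\right) + C{\left(0 \left(7 + 10\right),30 \right)} = \left(-2 - 1805\right) + 4 = -1807 + 4 = -1803$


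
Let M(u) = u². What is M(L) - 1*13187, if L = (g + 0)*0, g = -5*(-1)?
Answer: -13187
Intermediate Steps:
g = 5
L = 0 (L = (5 + 0)*0 = 5*0 = 0)
M(L) - 1*13187 = 0² - 1*13187 = 0 - 13187 = -13187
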